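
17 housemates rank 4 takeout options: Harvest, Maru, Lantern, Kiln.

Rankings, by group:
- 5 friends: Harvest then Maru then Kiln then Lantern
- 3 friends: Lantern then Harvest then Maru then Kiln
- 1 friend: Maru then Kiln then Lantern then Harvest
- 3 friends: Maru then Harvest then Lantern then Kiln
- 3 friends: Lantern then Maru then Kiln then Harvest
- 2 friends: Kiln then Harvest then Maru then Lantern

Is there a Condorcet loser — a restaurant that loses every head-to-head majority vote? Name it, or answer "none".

Pairwise majorities:
Harvest vs Maru: 10 to 7, Harvest.
Harvest vs Lantern: Harvest wins 10–7.
Harvest vs Kiln: Harvest, 11–6.
Maru vs Lantern: Maru is ranked higher on 5+1+3+2 = 11 ballots, Lantern on 6. Maru wins 11–6.
Maru vs Kiln: Maru, 15–2.
Lantern vs Kiln: Lantern wins 9–8.
Kiln loses to every other restaurant — it is the Condorcet loser.

Kiln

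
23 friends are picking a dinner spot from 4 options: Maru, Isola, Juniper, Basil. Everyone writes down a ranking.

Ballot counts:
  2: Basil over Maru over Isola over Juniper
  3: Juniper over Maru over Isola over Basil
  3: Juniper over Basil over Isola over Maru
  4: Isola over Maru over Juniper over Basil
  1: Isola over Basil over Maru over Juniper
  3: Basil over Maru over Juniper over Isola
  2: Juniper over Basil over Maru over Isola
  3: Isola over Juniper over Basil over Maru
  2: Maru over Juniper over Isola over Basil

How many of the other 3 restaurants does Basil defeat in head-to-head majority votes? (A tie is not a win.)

1

Basil against each rival (23 friends):
Basil vs Maru: Basil, 14–9.
Basil–Isola: Isola 13–10.
Basil vs Juniper: Basil is ranked higher on 2+1+3 = 6 ballots, Juniper on 17. Juniper wins 17–6.
Basil beats Maru; loses to Isola, Juniper — 1 pairwise win.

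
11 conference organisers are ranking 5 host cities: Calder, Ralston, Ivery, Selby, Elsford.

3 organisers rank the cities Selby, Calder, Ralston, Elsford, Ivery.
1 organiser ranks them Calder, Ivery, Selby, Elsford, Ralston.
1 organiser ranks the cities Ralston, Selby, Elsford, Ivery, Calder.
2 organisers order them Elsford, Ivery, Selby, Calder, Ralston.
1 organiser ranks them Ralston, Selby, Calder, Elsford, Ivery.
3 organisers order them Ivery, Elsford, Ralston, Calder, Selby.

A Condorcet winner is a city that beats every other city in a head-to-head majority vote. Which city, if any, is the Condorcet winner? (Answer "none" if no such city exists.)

none

Head-to-head results (11 organisers):
Calder–Ralston: Calder 6–5.
Calder vs Ivery: Ivery wins 6–5.
Calder–Selby: Selby 7–4.
Calder vs Elsford: Elsford, 6–5.
Ralston vs Ivery: Ivery wins 6–5.
Ralston vs Selby: Selby wins 6–5.
Ralston vs Elsford: Elsford, 6–5.
Ivery–Selby: Ivery 6–5.
Ivery–Elsford: Elsford 7–4.
Selby–Elsford: Selby 6–5.
No city is unbeaten: Calder loses to Ivery; Ralston loses to Calder; Ivery loses to Elsford; Selby loses to Ivery; Elsford loses to Selby. In particular Ivery > Selby > Elsford > Ivery is a majority cycle — no Condorcet winner exists.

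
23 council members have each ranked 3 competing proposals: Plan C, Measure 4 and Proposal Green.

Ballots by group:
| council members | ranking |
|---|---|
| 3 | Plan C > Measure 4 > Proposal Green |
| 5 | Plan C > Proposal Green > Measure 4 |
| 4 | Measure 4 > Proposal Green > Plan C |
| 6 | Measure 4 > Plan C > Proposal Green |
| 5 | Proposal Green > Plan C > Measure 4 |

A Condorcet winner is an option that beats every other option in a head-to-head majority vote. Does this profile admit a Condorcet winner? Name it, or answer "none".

Head-to-head results (23 council members):
Plan C–Measure 4: Plan C 13–10.
Plan C vs Proposal Green: Plan C, 14–9.
Measure 4 vs Proposal Green: Measure 4 is ranked higher on 3+4+6 = 13 ballots, Proposal Green on 10. Measure 4 wins 13–10.
Only Plan C has no losses; Plan C is the Condorcet winner.

Plan C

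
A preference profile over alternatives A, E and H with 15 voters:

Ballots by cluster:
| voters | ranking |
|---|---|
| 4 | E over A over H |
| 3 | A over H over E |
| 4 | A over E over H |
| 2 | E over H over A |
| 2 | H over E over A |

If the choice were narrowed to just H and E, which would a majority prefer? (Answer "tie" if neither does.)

E

Ballots ranking H above E: 3 + 2 = 5.
Ballots ranking E above H: 15 − 5 = 10.
E wins the head-to-head 10–5.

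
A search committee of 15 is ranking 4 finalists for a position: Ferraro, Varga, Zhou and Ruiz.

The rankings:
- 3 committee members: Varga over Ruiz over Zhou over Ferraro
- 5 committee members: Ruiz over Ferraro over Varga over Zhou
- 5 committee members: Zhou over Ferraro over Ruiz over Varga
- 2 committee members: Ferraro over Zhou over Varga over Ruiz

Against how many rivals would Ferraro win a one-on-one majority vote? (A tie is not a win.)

1

Ferraro against each rival (15 committee members):
Ferraro vs Varga: 12 to 3, Ferraro.
Ferraro vs Zhou: Zhou wins 8–7.
Ferraro vs Ruiz: 5+2 = 7 for Ferraro, 8 for Ruiz — Ruiz by 8–7.
Ferraro beats Varga; loses to Zhou, Ruiz — 1 pairwise win.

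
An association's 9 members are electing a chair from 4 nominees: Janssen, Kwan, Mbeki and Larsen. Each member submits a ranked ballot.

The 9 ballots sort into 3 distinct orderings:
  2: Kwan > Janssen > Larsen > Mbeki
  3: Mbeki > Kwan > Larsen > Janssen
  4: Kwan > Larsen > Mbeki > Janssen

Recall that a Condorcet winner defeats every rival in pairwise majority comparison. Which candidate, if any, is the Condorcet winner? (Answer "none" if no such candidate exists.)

Pairwise majorities:
Janssen vs Kwan: 0 for Janssen, 9 for Kwan — Kwan by 9–0.
Janssen vs Mbeki: 2 for Janssen, 7 for Mbeki — Mbeki by 7–2.
Janssen vs Larsen: 2 for Janssen, 7 for Larsen — Larsen by 7–2.
Kwan vs Mbeki: Kwan is ranked higher on 2+4 = 6 ballots, Mbeki on 3. Kwan wins 6–3.
Kwan vs Larsen: 9 to 0, Kwan.
Mbeki vs Larsen: 3 to 6, Larsen.
Kwan beats each of Janssen, Mbeki, Larsen — Kwan is the Condorcet winner.

Kwan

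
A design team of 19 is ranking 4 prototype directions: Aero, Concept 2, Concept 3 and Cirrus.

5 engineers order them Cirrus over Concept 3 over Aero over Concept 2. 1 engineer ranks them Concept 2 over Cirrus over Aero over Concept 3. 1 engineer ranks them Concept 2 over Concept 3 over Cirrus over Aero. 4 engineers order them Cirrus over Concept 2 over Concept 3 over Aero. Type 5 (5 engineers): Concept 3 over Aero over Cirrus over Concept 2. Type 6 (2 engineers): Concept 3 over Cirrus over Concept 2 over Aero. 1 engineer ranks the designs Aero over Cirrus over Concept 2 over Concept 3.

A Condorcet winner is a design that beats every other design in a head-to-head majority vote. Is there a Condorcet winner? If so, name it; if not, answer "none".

Check each pair by majority over 19 ballots:
Aero vs Concept 2: Aero preferred on 5+5+1 = 11 ballots; Aero wins 11–8.
Aero vs Concept 3: 1+1 = 2 for Aero, 17 for Concept 3 — Concept 3 by 17–2.
Aero vs Cirrus: 5+1 = 6 for Aero, 13 for Cirrus — Cirrus by 13–6.
Concept 2 vs Concept 3: 7 to 12, Concept 3.
Concept 2 vs Cirrus: Concept 2 is ranked higher on 1+1 = 2 ballots, Cirrus on 17. Cirrus wins 17–2.
Concept 3 vs Cirrus: Concept 3 preferred on 1+5+2 = 8 ballots; Cirrus wins 11–8.
Cirrus beats each of Aero, Concept 2, Concept 3 — Cirrus is the Condorcet winner.

Cirrus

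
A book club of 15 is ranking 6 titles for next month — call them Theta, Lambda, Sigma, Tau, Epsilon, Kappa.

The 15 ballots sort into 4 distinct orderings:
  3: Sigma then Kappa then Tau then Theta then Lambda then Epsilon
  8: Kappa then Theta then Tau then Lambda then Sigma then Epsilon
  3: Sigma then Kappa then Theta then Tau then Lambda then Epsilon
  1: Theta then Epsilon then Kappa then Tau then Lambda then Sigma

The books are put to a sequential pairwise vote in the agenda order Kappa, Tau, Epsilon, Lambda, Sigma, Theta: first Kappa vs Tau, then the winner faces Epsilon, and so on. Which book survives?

Kappa

Round 1: Kappa vs Tau — 15–0, Kappa advances.
Round 2: Kappa vs Epsilon — 14–1, Kappa advances.
Round 3: Kappa vs Lambda — 15–0, Kappa advances.
Round 4: Kappa vs Sigma — 9–6, Kappa advances.
Round 5: Kappa vs Theta — 14–1, Kappa advances.
Kappa survives the agenda.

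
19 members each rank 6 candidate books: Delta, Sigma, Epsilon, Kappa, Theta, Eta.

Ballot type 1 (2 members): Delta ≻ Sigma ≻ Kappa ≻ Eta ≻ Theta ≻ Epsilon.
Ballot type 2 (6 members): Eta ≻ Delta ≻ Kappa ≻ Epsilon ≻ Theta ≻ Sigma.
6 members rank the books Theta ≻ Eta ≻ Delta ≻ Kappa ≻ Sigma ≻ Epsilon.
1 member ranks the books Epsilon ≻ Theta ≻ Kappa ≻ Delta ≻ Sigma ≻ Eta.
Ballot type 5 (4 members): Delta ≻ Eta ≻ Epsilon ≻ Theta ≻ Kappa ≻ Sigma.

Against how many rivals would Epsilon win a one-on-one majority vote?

2

Epsilon against each rival (19 members):
Epsilon vs Delta: Delta, 18–1.
Epsilon vs Sigma: Epsilon, 11–8.
Epsilon–Kappa: Kappa 14–5.
Epsilon vs Theta: Epsilon is ranked higher on 6+1+4 = 11 ballots, Theta on 8. Epsilon wins 11–8.
Epsilon vs Eta: 1 for Epsilon, 18 for Eta — Eta by 18–1.
Epsilon beats Sigma, Theta; loses to Delta, Kappa, Eta — 2 pairwise wins.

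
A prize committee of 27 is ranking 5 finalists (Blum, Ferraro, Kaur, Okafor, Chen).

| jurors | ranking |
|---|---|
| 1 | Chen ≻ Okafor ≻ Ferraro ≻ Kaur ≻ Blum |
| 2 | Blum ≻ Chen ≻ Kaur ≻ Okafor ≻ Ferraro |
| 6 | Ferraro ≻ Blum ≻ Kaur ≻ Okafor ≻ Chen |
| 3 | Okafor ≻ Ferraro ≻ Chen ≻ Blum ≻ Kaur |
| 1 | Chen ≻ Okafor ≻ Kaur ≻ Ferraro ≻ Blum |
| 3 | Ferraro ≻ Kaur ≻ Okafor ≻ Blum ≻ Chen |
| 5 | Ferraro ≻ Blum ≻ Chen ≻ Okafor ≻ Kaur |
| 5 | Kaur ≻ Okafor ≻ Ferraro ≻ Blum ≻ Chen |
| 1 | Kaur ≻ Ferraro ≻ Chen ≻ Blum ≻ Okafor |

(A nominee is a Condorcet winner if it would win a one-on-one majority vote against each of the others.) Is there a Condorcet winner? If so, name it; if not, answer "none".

Pairwise majorities:
Blum vs Ferraro: Ferraro, 25–2.
Blum vs Kaur: Blum, 16–11.
Blum vs Okafor: Blum wins 14–13.
Blum vs Chen: Blum, 21–6.
Ferraro vs Kaur: Ferraro, 18–9.
Ferraro vs Okafor: Ferraro wins 15–12.
Ferraro vs Chen: Ferraro, 23–4.
Kaur vs Okafor: Kaur wins 17–10.
Kaur vs Chen: Kaur wins 15–12.
Okafor vs Chen: Okafor, 17–10.
Ferraro wins every pairwise contest, so Ferraro is the Condorcet winner.

Ferraro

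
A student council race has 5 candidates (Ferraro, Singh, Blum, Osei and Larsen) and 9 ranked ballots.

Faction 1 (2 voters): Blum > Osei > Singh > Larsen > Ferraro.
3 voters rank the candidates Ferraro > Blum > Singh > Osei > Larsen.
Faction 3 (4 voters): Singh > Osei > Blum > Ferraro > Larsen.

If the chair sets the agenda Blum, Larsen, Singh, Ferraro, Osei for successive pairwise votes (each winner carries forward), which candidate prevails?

Round 1: Blum vs Larsen — 9–0, Blum advances.
Round 2: Blum vs Singh — 5–4, Blum advances.
Round 3: Blum vs Ferraro — 6–3, Blum advances.
Round 4: Blum vs Osei — 5–4, Blum advances.
The agenda winner is Blum.

Blum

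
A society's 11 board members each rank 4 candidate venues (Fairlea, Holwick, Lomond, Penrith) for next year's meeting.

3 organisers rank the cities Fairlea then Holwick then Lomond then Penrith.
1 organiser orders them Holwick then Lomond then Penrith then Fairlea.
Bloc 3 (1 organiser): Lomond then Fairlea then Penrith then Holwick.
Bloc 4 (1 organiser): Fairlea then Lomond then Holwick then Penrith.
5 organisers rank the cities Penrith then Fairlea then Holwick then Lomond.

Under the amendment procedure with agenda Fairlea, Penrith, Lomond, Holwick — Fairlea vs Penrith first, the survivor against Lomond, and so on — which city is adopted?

Round 1: Fairlea vs Penrith — 5–6, Penrith advances.
Round 2: Penrith vs Lomond — 5–6, Lomond advances.
Round 3: Lomond vs Holwick — 2–9, Holwick advances.
The agenda winner is Holwick.

Holwick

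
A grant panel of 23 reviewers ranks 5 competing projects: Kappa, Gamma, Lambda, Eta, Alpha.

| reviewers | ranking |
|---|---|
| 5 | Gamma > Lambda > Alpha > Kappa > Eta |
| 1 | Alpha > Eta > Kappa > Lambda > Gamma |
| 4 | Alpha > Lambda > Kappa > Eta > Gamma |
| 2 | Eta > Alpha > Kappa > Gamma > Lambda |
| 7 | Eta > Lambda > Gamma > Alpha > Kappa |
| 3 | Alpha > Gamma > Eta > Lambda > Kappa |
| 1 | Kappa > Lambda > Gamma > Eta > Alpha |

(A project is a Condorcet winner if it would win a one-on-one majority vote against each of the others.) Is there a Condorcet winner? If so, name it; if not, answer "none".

Check each pair by majority over 23 ballots:
Kappa–Gamma: Gamma 15–8.
Kappa–Lambda: Lambda 19–4.
Kappa vs Eta: Eta, 13–10.
Kappa vs Alpha: Alpha, 22–1.
Gamma vs Lambda: Lambda, 13–10.
Gamma vs Eta: Eta wins 14–9.
Gamma vs Alpha: Gamma, 13–10.
Lambda vs Eta: Eta, 13–10.
Lambda vs Alpha: Lambda wins 13–10.
Eta vs Alpha: Alpha wins 13–10.
Every project loses at least once (Kappa loses to Gamma; Gamma loses to Lambda; Lambda loses to Eta; Eta loses to Alpha; Alpha loses to Gamma). The majority relation contains the cycle Gamma beats Alpha beats Eta beats Gamma, so there is no Condorcet winner.

none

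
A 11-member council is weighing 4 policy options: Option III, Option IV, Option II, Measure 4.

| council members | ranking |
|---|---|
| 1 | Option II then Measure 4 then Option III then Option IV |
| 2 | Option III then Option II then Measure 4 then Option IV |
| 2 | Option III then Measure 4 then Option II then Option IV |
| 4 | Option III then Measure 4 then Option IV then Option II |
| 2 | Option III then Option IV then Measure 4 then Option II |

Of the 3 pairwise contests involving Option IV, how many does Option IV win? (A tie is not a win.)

1

Option IV against each rival (11 council members):
Option IV vs Option III: 0 for Option IV, 11 for Option III — Option III by 11–0.
Option IV vs Option II: 4+2 = 6 for Option IV, 5 for Option II — Option IV by 6–5.
Option IV vs Measure 4: 2 for Option IV, 9 for Measure 4 — Measure 4 by 9–2.
Option IV beats Option II; loses to Option III, Measure 4 — 1 pairwise win.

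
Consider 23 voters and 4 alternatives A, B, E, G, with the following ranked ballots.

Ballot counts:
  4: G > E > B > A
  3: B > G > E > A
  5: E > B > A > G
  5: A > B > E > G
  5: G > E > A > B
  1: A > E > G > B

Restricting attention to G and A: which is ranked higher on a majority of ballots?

Ballots ranking G above A: 4 + 3 + 5 = 12.
Ballots ranking A above G: 23 − 12 = 11.
G wins the head-to-head 12–11.

G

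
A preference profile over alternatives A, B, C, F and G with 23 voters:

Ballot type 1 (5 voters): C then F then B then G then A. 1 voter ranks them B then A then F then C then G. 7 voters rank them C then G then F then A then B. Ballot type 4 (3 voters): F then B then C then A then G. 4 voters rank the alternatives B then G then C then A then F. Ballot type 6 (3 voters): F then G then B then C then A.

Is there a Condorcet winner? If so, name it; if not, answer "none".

C

Head-to-head results (23 voters):
A vs B: 7 for A, 16 for B — B by 16–7.
A vs C: A preferred on 1 ballot; C wins 22–1.
A vs F: A preferred on 1+4 = 5 ballots; F wins 18–5.
A vs G: A is ranked higher on 1+3 = 4 ballots, G on 19. G wins 19–4.
B vs C: B preferred on 1+3+4+3 = 11 ballots; C wins 12–11.
B vs F: B preferred on 1+4 = 5 ballots; F wins 18–5.
B vs G: B preferred on 5+1+3+4 = 13 ballots; B wins 13–10.
C vs F: C is ranked higher on 5+7+4 = 16 ballots, F on 7. C wins 16–7.
C vs G: 5+1+7+3 = 16 for C, 7 for G — C by 16–7.
F vs G: 12 to 11, F.
C wins every pairwise contest, so C is the Condorcet winner.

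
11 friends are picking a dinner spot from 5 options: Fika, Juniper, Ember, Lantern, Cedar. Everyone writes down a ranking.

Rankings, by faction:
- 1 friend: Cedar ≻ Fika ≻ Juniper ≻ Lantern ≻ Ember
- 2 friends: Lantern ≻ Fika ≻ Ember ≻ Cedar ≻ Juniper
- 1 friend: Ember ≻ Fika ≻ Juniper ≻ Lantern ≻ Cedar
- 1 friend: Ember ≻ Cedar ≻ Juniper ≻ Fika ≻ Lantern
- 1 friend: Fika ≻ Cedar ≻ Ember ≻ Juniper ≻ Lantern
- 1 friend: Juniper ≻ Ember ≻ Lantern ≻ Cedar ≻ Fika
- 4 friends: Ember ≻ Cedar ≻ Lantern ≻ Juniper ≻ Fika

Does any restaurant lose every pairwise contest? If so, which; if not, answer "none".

Fika

Pairwise majorities:
Fika vs Juniper: Juniper, 6–5.
Fika vs Ember: Ember, 7–4.
Fika vs Lantern: Lantern, 7–4.
Fika–Cedar: Cedar 7–4.
Juniper vs Ember: Ember wins 9–2.
Juniper–Lantern: Lantern 6–5.
Juniper vs Cedar: Juniper preferred on 1+1 = 2 ballots; Cedar wins 9–2.
Ember–Lantern: Ember 8–3.
Ember–Cedar: Ember 9–2.
Lantern vs Cedar: Cedar, 7–4.
Fika is beaten in every head-to-head and is the Condorcet loser.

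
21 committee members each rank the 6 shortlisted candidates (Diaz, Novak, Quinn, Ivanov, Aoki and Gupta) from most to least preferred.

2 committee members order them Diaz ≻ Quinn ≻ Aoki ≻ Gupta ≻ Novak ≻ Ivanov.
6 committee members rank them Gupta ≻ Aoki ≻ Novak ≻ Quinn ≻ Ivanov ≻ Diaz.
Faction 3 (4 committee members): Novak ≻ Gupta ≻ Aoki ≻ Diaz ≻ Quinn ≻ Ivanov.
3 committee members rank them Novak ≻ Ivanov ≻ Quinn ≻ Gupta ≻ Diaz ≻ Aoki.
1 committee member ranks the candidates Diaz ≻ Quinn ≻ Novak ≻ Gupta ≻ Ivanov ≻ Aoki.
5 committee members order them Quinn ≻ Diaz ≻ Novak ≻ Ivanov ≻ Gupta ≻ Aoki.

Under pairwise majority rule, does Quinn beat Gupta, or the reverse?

Ballots ranking Quinn above Gupta: 2 + 3 + 1 + 5 = 11.
Ballots ranking Gupta above Quinn: 21 − 11 = 10.
Quinn wins the head-to-head 11–10.

Quinn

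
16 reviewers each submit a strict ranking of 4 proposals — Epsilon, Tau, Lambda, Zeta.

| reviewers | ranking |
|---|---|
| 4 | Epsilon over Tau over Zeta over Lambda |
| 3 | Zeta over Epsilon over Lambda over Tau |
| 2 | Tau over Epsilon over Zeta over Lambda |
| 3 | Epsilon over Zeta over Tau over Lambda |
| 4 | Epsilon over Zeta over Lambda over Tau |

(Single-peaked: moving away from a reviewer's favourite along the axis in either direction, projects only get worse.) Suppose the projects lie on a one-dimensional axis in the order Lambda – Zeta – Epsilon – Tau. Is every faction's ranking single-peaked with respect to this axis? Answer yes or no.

yes

Axis positions: Lambda=1, Zeta=2, Epsilon=3, Tau=4.
Faction 1 (peak Epsilon at position 3): ranking walks positions 3-4-2-1, expanding outward from the peak — single-peaked.
Faction 2 (peak Zeta at position 2): ranking walks positions 2-3-1-4, expanding outward from the peak — single-peaked.
Faction 3 (peak Tau at position 4): ranking walks positions 4-3-2-1, expanding outward from the peak — single-peaked.
Faction 4 (peak Epsilon at position 3): ranking walks positions 3-2-4-1, expanding outward from the peak — single-peaked.
Faction 5 (peak Epsilon at position 3): ranking walks positions 3-2-1-4, expanding outward from the peak — single-peaked.
Every ranking is single-peaked on this axis.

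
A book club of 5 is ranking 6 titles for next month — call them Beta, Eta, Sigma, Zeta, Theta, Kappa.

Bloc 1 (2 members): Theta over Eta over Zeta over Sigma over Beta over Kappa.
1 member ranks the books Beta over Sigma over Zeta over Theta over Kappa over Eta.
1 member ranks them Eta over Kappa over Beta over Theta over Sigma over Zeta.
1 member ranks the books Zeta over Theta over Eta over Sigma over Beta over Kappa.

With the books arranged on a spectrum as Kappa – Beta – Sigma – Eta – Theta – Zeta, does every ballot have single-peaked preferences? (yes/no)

Axis positions: Kappa=1, Beta=2, Sigma=3, Eta=4, Theta=5, Zeta=6.
Bloc 1 (peak Theta at position 5): ranking walks positions 5-4-6-3-2-1, expanding outward from the peak — single-peaked.
Bloc 2: ranking walks positions 2-3-6-5-1-4; Zeta is ranked above Eta even though Eta lies between Zeta and the peak Beta on the axis — preferences dip and rise again. Not single-peaked.
Bloc 3: ranking walks positions 4-1-2-5-3-6; Kappa is ranked above Sigma even though Sigma lies between Kappa and the peak Eta on the axis — preferences dip and rise again. Not single-peaked.
Bloc 4 (peak Zeta at position 6): ranking walks positions 6-5-4-3-2-1, expanding outward from the peak — single-peaked.
Bloc 2 violates single-peakedness, so the profile is not single-peaked on this axis.

no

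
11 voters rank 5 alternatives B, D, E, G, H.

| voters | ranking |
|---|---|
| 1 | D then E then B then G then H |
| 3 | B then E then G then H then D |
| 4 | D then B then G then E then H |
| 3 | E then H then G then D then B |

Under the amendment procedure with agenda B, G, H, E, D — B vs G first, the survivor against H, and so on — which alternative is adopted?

Round 1: B vs G — 8–3, B advances.
Round 2: B vs H — 8–3, B advances.
Round 3: B vs E — 7–4, B advances.
Round 4: B vs D — 3–8, D advances.
The agenda winner is D.

D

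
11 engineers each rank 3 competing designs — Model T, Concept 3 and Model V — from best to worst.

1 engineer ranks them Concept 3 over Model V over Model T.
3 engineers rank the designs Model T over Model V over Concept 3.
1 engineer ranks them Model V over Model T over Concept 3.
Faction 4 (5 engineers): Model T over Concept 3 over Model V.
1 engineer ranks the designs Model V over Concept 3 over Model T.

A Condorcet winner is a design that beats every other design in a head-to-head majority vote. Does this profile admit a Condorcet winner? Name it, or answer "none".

Head-to-head results (11 engineers):
Model T vs Concept 3: Model T preferred on 3+1+5 = 9 ballots; Model T wins 9–2.
Model T–Model V: Model T 8–3.
Concept 3–Model V: Concept 3 6–5.
Model T beats each of Concept 3, Model V — Model T is the Condorcet winner.

Model T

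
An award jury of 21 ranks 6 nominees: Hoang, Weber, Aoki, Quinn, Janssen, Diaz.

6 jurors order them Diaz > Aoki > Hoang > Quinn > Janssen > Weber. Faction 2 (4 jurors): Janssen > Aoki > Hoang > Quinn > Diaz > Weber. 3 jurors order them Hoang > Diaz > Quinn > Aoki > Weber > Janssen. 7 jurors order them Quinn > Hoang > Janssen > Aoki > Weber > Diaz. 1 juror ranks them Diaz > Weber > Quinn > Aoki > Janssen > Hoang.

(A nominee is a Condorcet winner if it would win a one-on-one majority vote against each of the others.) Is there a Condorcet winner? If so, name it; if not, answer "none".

Check each pair by majority over 21 ballots:
Hoang vs Weber: Hoang preferred on 6+4+3+7 = 20 ballots; Hoang wins 20–1.
Hoang–Aoki: Aoki 11–10.
Hoang vs Quinn: 6+4+3 = 13 for Hoang, 8 for Quinn — Hoang by 13–8.
Hoang vs Janssen: 6+3+7 = 16 for Hoang, 5 for Janssen — Hoang by 16–5.
Hoang vs Diaz: Hoang wins 14–7.
Weber–Aoki: Aoki 20–1.
Weber vs Quinn: 1 for Weber, 20 for Quinn — Quinn by 20–1.
Weber vs Janssen: Janssen, 17–4.
Weber vs Diaz: 7 to 14, Diaz.
Aoki vs Quinn: 10 to 11, Quinn.
Aoki–Janssen: Janssen 11–10.
Aoki vs Diaz: Aoki preferred on 4+7 = 11 ballots; Aoki wins 11–10.
Quinn vs Janssen: 17 to 4, Quinn.
Quinn vs Diaz: Quinn, 11–10.
Janssen vs Diaz: 4+7 = 11 for Janssen, 10 for Diaz — Janssen by 11–10.
Every nominee loses at least once (Hoang loses to Aoki; Weber loses to Hoang; Aoki loses to Quinn; Quinn loses to Hoang; Janssen loses to Hoang; Diaz loses to Hoang). The majority relation contains the cycle Hoang > Quinn > Aoki > Hoang, so there is no Condorcet winner.

none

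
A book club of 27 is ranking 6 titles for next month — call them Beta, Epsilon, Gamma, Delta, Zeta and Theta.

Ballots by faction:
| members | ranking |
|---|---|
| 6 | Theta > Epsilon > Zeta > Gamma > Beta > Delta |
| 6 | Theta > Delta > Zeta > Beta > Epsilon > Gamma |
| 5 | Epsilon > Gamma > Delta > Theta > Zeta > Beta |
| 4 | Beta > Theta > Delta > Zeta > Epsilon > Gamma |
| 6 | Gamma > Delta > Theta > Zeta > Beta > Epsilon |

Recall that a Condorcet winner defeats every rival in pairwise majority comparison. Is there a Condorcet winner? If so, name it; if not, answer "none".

Pairwise majorities:
Beta–Epsilon: Beta 16–11.
Beta vs Gamma: Gamma wins 17–10.
Beta vs Delta: Delta wins 17–10.
Beta vs Zeta: Zeta wins 23–4.
Beta vs Theta: Theta wins 23–4.
Epsilon vs Gamma: Epsilon wins 21–6.
Epsilon vs Delta: Delta, 16–11.
Epsilon vs Zeta: Zeta wins 16–11.
Epsilon vs Theta: Theta wins 22–5.
Gamma vs Delta: Gamma, 17–10.
Gamma–Zeta: Zeta 16–11.
Gamma vs Theta: Theta, 16–11.
Delta vs Zeta: Delta, 21–6.
Delta vs Theta: Theta, 16–11.
Zeta vs Theta: Theta, 27–0.
Only Theta has no losses; Theta is the Condorcet winner.

Theta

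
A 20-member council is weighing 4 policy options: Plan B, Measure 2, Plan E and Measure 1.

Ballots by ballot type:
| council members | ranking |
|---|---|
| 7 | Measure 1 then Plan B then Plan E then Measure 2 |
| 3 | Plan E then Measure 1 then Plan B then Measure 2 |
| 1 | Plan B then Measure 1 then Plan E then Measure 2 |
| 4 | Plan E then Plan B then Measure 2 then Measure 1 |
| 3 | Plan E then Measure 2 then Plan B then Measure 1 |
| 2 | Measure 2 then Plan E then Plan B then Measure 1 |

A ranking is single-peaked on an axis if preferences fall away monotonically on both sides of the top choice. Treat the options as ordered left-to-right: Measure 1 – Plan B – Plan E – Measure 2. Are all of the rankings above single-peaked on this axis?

no

Axis positions: Measure 1=1, Plan B=2, Plan E=3, Measure 2=4.
Ballot type 1 (peak Measure 1 at position 1): ranking walks positions 1-2-3-4, expanding outward from the peak — single-peaked.
Ballot type 2: ranking walks positions 3-1-2-4; Measure 1 is ranked above Plan B even though Plan B lies between Measure 1 and the peak Plan E on the axis — preferences dip and rise again. Not single-peaked.
Ballot type 3 (peak Plan B at position 2): ranking walks positions 2-1-3-4, expanding outward from the peak — single-peaked.
Ballot type 4 (peak Plan E at position 3): ranking walks positions 3-2-4-1, expanding outward from the peak — single-peaked.
Ballot type 5 (peak Plan E at position 3): ranking walks positions 3-4-2-1, expanding outward from the peak — single-peaked.
Ballot type 6 (peak Measure 2 at position 4): ranking walks positions 4-3-2-1, expanding outward from the peak — single-peaked.
Ballot type 2 violates single-peakedness, so the profile is not single-peaked on this axis.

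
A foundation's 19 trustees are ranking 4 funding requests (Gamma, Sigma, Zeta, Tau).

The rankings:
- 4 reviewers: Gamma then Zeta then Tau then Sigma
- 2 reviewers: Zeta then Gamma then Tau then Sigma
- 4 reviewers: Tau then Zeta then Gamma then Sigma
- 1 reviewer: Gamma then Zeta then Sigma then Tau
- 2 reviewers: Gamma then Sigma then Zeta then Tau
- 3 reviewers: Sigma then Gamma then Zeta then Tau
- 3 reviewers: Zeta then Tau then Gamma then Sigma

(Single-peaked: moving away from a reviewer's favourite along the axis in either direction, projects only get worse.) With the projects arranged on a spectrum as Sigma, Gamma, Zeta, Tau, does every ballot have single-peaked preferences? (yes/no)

yes

Axis positions: Sigma=1, Gamma=2, Zeta=3, Tau=4.
Bloc 1 (peak Gamma at position 2): ranking walks positions 2-3-4-1, expanding outward from the peak — single-peaked.
Bloc 2 (peak Zeta at position 3): ranking walks positions 3-2-4-1, expanding outward from the peak — single-peaked.
Bloc 3 (peak Tau at position 4): ranking walks positions 4-3-2-1, expanding outward from the peak — single-peaked.
Bloc 4 (peak Gamma at position 2): ranking walks positions 2-3-1-4, expanding outward from the peak — single-peaked.
Bloc 5 (peak Gamma at position 2): ranking walks positions 2-1-3-4, expanding outward from the peak — single-peaked.
Bloc 6 (peak Sigma at position 1): ranking walks positions 1-2-3-4, expanding outward from the peak — single-peaked.
Bloc 7 (peak Zeta at position 3): ranking walks positions 3-4-2-1, expanding outward from the peak — single-peaked.
Every ranking is single-peaked on this axis.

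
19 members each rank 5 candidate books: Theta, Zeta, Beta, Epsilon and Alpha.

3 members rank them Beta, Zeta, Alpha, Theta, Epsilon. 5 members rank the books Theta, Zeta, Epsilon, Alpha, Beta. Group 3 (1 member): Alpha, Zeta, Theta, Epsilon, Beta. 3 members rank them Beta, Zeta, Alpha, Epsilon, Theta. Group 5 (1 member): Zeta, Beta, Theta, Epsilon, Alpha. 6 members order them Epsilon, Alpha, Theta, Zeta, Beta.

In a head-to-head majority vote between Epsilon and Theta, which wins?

Ballots ranking Epsilon above Theta: 3 + 6 = 9.
Ballots ranking Theta above Epsilon: 19 − 9 = 10.
Theta wins the head-to-head 10–9.

Theta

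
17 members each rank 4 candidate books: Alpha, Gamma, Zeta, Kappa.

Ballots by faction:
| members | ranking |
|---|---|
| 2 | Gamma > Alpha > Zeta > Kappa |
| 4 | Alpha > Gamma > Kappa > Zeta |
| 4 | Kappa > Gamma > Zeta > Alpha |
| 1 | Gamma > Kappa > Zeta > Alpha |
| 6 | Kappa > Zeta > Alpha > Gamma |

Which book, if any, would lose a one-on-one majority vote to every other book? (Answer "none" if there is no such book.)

none

Pairwise majorities:
Alpha vs Gamma: Alpha is ranked higher on 4+6 = 10 ballots, Gamma on 7. Alpha wins 10–7.
Alpha–Zeta: Zeta 11–6.
Alpha vs Kappa: 6 to 11, Kappa.
Gamma vs Zeta: Gamma preferred on 2+4+4+1 = 11 ballots; Gamma wins 11–6.
Gamma vs Kappa: Gamma is ranked higher on 2+4+1 = 7 ballots, Kappa on 10. Kappa wins 10–7.
Zeta vs Kappa: Zeta is ranked higher on 2 ballots, Kappa on 15. Kappa wins 15–2.
Each book has at least one pairwise win (Alpha beats Gamma; Gamma beats Zeta; Zeta beats Alpha; Kappa beats Alpha) — no Condorcet loser.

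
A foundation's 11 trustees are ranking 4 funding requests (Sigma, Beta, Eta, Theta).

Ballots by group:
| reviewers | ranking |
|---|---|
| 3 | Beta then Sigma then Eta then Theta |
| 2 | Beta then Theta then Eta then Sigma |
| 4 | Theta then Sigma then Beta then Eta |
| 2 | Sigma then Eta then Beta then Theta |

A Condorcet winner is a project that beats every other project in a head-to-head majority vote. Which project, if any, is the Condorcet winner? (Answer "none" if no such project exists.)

Head-to-head results (11 reviewers):
Sigma–Beta: Sigma 6–5.
Sigma vs Eta: Sigma wins 9–2.
Sigma–Theta: Theta 6–5.
Beta vs Eta: 3+2+4 = 9 for Beta, 2 for Eta — Beta by 9–2.
Beta vs Theta: Beta, 7–4.
Eta vs Theta: 5 to 6, Theta.
No project is unbeaten: Sigma loses to Theta; Beta loses to Sigma; Eta loses to Sigma; Theta loses to Beta. In particular Sigma beats Beta beats Theta beats Sigma is a majority cycle — no Condorcet winner exists.

none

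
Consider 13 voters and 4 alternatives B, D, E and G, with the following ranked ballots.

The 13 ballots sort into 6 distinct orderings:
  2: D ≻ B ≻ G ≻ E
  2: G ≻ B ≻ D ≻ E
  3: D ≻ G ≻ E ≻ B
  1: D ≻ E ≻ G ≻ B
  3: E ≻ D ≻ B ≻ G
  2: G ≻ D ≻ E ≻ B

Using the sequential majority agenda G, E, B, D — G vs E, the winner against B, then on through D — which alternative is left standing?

D

Round 1: G vs E — 9–4, G advances.
Round 2: G vs B — 8–5, G advances.
Round 3: G vs D — 4–9, D advances.
D survives the agenda.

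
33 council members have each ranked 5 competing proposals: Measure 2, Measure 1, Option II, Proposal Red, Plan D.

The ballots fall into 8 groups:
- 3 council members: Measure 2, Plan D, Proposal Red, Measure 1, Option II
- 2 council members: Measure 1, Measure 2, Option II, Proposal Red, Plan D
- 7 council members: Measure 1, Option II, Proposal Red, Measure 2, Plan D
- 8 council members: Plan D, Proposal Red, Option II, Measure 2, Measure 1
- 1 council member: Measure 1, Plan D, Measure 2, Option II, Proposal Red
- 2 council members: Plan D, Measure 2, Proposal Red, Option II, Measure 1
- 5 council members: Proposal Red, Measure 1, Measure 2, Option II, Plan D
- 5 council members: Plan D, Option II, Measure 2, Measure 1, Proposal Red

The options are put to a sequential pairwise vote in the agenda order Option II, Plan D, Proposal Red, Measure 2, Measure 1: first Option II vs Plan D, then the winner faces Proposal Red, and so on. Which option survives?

Measure 2

Round 1: Option II vs Plan D — 14–19, Plan D advances.
Round 2: Plan D vs Proposal Red — 19–14, Plan D advances.
Round 3: Plan D vs Measure 2 — 16–17, Measure 2 advances.
Round 4: Measure 2 vs Measure 1 — 18–15, Measure 2 advances.
Measure 2 survives the agenda.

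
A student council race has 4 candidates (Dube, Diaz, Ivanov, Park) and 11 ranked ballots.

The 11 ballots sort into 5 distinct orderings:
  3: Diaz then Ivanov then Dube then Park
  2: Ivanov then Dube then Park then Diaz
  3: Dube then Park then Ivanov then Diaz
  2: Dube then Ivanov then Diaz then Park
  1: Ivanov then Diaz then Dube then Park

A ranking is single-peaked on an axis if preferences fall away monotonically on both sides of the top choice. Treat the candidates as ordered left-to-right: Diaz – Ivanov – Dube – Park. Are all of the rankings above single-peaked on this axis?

Axis positions: Diaz=1, Ivanov=2, Dube=3, Park=4.
Group 1 (peak Diaz at position 1): ranking walks positions 1-2-3-4, expanding outward from the peak — single-peaked.
Group 2 (peak Ivanov at position 2): ranking walks positions 2-3-4-1, expanding outward from the peak — single-peaked.
Group 3 (peak Dube at position 3): ranking walks positions 3-4-2-1, expanding outward from the peak — single-peaked.
Group 4 (peak Dube at position 3): ranking walks positions 3-2-1-4, expanding outward from the peak — single-peaked.
Group 5 (peak Ivanov at position 2): ranking walks positions 2-1-3-4, expanding outward from the peak — single-peaked.
Every ranking is single-peaked on this axis.

yes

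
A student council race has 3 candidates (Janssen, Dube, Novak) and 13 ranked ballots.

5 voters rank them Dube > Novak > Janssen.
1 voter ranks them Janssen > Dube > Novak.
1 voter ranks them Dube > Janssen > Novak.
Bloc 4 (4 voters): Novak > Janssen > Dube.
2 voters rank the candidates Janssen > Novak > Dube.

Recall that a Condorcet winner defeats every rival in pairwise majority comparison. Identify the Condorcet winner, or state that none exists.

Head-to-head results (13 voters):
Janssen vs Dube: 7 to 6, Janssen.
Janssen vs Novak: Janssen is ranked higher on 1+1+2 = 4 ballots, Novak on 9. Novak wins 9–4.
Dube vs Novak: 7 to 6, Dube.
Every candidate loses at least once (Janssen loses to Novak; Dube loses to Janssen; Novak loses to Dube). The majority relation contains the cycle Janssen → Dube → Novak → Janssen, so there is no Condorcet winner.

none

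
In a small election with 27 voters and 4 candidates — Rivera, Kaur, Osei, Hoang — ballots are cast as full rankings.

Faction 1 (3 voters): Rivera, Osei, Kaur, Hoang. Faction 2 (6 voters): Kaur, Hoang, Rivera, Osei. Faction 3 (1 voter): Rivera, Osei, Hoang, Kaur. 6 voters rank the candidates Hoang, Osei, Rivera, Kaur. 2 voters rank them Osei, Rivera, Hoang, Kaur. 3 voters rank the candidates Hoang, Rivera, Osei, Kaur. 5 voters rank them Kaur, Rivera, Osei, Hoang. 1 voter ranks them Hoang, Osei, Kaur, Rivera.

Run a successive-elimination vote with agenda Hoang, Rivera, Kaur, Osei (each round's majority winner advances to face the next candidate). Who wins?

Round 1: Hoang vs Rivera — 16–11, Hoang advances.
Round 2: Hoang vs Kaur — 13–14, Kaur advances.
Round 3: Kaur vs Osei — 11–16, Osei advances.
The agenda winner is Osei.

Osei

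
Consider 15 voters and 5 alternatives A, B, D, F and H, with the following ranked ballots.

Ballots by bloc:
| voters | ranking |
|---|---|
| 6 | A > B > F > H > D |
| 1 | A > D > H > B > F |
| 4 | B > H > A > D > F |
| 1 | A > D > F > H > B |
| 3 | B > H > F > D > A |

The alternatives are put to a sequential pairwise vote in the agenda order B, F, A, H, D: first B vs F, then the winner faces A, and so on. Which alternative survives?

Round 1: B vs F — 14–1, B advances.
Round 2: B vs A — 7–8, A advances.
Round 3: A vs H — 8–7, A advances.
Round 4: A vs D — 12–3, A advances.
A survives the agenda.

A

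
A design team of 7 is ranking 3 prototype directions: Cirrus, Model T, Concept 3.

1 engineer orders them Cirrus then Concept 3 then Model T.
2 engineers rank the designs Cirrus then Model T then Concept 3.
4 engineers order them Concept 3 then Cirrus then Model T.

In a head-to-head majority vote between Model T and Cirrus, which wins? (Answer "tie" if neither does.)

No ballot ranks Model T above Cirrus: 0.
Ballots ranking Cirrus above Model T: 7 − 0 = 7.
Cirrus wins the head-to-head 7–0.

Cirrus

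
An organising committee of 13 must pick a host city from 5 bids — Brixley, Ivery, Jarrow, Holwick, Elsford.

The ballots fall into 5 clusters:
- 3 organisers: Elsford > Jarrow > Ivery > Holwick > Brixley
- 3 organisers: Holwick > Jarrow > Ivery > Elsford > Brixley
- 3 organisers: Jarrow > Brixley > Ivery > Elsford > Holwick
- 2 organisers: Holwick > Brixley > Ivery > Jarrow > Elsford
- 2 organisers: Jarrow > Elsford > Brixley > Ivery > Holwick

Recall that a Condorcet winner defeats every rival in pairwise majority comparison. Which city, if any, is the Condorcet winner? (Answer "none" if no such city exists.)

Pairwise majorities:
Brixley vs Ivery: 3+2+2 = 7 for Brixley, 6 for Ivery — Brixley by 7–6.
Brixley vs Jarrow: 2 for Brixley, 11 for Jarrow — Jarrow by 11–2.
Brixley vs Holwick: Brixley is ranked higher on 3+2 = 5 ballots, Holwick on 8. Holwick wins 8–5.
Brixley vs Elsford: Brixley preferred on 3+2 = 5 ballots; Elsford wins 8–5.
Ivery vs Jarrow: Ivery is ranked higher on 2 ballots, Jarrow on 11. Jarrow wins 11–2.
Ivery vs Holwick: 8 to 5, Ivery.
Ivery vs Elsford: Ivery is ranked higher on 3+3+2 = 8 ballots, Elsford on 5. Ivery wins 8–5.
Jarrow vs Holwick: Jarrow preferred on 3+3+2 = 8 ballots; Jarrow wins 8–5.
Jarrow vs Elsford: 10 to 3, Jarrow.
Holwick vs Elsford: Holwick is ranked higher on 3+2 = 5 ballots, Elsford on 8. Elsford wins 8–5.
Only Jarrow has no losses; Jarrow is the Condorcet winner.

Jarrow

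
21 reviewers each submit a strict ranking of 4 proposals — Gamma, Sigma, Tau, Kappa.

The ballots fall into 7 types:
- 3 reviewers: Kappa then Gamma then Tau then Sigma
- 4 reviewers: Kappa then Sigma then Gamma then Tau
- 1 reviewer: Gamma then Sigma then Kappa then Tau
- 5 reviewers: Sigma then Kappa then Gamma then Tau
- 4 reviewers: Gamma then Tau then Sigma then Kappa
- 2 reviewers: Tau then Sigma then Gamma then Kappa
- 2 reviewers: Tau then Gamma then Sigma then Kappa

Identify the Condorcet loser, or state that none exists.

Head-to-head results (21 reviewers):
Gamma vs Sigma: Sigma wins 11–10.
Gamma vs Tau: Gamma, 17–4.
Gamma vs Kappa: Gamma preferred on 1+4+2+2 = 9 ballots; Kappa wins 12–9.
Sigma vs Tau: Sigma preferred on 4+1+5 = 10 ballots; Tau wins 11–10.
Sigma–Kappa: Sigma 14–7.
Tau vs Kappa: Kappa, 13–8.
Each project has at least one pairwise win (Gamma beats Tau; Sigma beats Gamma; Tau beats Sigma; Kappa beats Gamma) — no Condorcet loser.

none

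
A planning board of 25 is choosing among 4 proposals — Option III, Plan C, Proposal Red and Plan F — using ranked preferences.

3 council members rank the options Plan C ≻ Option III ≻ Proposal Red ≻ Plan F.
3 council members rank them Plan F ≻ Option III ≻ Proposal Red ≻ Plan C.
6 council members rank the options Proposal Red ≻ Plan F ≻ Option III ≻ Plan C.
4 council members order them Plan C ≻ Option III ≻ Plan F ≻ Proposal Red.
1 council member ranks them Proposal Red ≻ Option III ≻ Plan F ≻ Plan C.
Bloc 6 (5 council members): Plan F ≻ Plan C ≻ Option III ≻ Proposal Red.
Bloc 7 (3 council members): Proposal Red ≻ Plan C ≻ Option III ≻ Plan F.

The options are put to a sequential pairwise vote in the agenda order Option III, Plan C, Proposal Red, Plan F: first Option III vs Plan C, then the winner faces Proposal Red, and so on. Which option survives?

Round 1: Option III vs Plan C — 10–15, Plan C advances.
Round 2: Plan C vs Proposal Red — 12–13, Proposal Red advances.
Round 3: Proposal Red vs Plan F — 13–12, Proposal Red advances.
Proposal Red survives the agenda.

Proposal Red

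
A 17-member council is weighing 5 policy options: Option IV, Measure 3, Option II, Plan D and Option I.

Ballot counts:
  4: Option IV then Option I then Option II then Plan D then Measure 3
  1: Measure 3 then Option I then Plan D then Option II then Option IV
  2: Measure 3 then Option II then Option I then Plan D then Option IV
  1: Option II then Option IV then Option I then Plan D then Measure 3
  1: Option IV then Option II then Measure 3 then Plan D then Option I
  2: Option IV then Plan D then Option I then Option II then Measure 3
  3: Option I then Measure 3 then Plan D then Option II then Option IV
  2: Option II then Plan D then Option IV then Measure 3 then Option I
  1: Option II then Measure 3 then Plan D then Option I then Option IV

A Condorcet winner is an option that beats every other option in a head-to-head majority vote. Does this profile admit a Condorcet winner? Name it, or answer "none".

none

Check each pair by majority over 17 ballots:
Option IV vs Measure 3: 10 to 7, Option IV.
Option IV–Option II: Option II 10–7.
Option IV vs Plan D: Option IV preferred on 4+1+1+2 = 8 ballots; Plan D wins 9–8.
Option IV vs Option I: Option IV, 10–7.
Measure 3 vs Option II: Measure 3 preferred on 1+2+3 = 6 ballots; Option II wins 11–6.
Measure 3 vs Plan D: Plan D, 9–8.
Measure 3 vs Option I: Option I wins 10–7.
Option II vs Plan D: 11 to 6, Option II.
Option II vs Option I: Option I, 10–7.
Plan D vs Option I: 1+2+2+1 = 6 for Plan D, 11 for Option I — Option I by 11–6.
No option is unbeaten: Option IV loses to Option II; Measure 3 loses to Option IV; Option II loses to Option I; Plan D loses to Option II; Option I loses to Option IV. In particular Option IV → Option I → Option II → Option IV is a majority cycle — no Condorcet winner exists.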